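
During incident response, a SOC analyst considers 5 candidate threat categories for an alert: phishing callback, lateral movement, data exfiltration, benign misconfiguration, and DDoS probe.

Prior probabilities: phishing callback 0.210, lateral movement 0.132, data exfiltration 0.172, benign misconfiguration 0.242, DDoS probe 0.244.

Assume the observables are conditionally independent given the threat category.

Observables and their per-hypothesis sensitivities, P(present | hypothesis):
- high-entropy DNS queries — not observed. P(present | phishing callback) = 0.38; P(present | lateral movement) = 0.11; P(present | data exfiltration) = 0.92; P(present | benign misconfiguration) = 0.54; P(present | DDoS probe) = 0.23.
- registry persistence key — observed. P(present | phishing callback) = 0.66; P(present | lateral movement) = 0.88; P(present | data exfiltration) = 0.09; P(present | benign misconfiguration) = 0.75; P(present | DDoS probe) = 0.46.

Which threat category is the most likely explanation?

Multiply each prior by the joint likelihood of the observable pattern (using 1 − P(present | H) for each absent observable):
  phishing callback: 0.210 × (1 − 0.38) × 0.66 = 0.085932
  lateral movement: 0.132 × (1 − 0.11) × 0.88 = 0.10338
  data exfiltration: 0.172 × (1 − 0.92) × 0.09 = 0.0012384
  benign misconfiguration: 0.242 × (1 − 0.54) × 0.75 = 0.08349
  DDoS probe: 0.244 × (1 − 0.23) × 0.46 = 0.086425
The unnormalized weights sum to 0.36047.
P(phishing callback | evidence) ≈ 0.085932 / 0.36047 ≈ 0.238
P(lateral movement | evidence) ≈ 0.10338 / 0.36047 ≈ 0.287
P(data exfiltration | evidence) ≈ 0.0012384 / 0.36047 ≈ 0.003
P(benign misconfiguration | evidence) ≈ 0.08349 / 0.36047 ≈ 0.232
P(DDoS probe | evidence) ≈ 0.086425 / 0.36047 ≈ 0.240
The largest is 0.287, so lateral movement is most probable.

lateral movement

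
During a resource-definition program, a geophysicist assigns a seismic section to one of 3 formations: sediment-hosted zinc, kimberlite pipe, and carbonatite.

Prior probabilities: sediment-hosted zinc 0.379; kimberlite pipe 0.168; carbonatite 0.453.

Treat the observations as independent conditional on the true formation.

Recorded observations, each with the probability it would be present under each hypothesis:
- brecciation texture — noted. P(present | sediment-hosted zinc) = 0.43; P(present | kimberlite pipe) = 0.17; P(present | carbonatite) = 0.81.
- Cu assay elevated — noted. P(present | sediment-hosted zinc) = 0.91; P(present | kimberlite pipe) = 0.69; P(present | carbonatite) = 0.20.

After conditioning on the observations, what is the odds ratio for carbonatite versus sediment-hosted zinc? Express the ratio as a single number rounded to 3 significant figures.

0.495

The normalizing constant cancels in an odds ratio, so compute prior × likelihood for the two hypotheses only:
  carbonatite: 0.453 × 0.81 × 0.20 = 0.073386
  sediment-hosted zinc: 0.379 × 0.43 × 0.91 = 0.1483
Odds(carbonatite : sediment-hosted zinc) = 0.073386 / 0.1483 ≈ 0.495.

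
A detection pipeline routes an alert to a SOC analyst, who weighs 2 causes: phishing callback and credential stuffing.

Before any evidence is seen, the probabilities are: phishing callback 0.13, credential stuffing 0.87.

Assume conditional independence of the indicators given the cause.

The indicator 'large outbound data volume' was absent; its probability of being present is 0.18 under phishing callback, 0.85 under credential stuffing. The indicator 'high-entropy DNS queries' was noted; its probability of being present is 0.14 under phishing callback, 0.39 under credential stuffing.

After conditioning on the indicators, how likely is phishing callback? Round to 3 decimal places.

0.227

For each hypothesis, the unnormalized posterior weight is prior × product of the indicator likelihoods (using 1 − P(present | H) for each absent indicator):
  phishing callback: 0.13 × (1 − 0.18) × 0.14 = 0.014924
  credential stuffing: 0.87 × (1 − 0.85) × 0.39 = 0.050895
Normalizing constant Z = 0.014924 + 0.050895 = 0.065819.
P(phishing callback | evidence) = 0.014924 / 0.065819 ≈ 0.227.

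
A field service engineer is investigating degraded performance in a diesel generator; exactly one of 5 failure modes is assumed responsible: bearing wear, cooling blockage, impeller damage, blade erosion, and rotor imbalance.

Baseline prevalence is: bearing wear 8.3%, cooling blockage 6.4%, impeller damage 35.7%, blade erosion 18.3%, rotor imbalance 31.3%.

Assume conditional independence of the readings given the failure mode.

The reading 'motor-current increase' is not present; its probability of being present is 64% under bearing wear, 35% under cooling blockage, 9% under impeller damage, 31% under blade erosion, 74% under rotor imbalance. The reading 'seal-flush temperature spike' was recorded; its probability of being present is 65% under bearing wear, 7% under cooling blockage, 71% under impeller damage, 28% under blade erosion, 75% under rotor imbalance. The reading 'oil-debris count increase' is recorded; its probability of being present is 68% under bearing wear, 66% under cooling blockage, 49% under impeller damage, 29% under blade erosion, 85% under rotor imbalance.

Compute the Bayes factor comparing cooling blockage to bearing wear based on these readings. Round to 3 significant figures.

0.189

Take the product of per-reading likelihoods under each hypothesis (using 1 − P(present | H) for each absent reading), then divide.
  cooling blockage: (1 − 0.35) × 0.07 × 0.66 = 0.03003
  bearing wear: (1 − 0.64) × 0.65 × 0.68 = 0.15912
Bayes factor = 0.03003 / 0.15912 ≈ 0.189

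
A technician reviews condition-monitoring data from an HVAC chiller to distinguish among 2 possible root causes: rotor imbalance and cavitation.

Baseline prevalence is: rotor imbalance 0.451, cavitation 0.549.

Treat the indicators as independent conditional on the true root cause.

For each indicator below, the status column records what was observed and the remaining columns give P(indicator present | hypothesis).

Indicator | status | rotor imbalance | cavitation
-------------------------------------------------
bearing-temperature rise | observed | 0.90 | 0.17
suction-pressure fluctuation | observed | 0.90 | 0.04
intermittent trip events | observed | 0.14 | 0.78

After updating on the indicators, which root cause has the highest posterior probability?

For each hypothesis, the unnormalized posterior weight is prior × product of the indicator likelihoods:
  rotor imbalance: 0.451 × 0.90 × 0.90 × 0.14 = 0.051143
  cavitation: 0.549 × 0.17 × 0.04 × 0.78 = 0.0029119
Normalizing constant Z = 0.051143 + 0.0029119 = 0.054055.
P(rotor imbalance | evidence) ≈ 0.051143 / 0.054055 ≈ 0.946
P(cavitation | evidence) ≈ 0.0029119 / 0.054055 ≈ 0.054
The largest is 0.946, so rotor imbalance is most probable.

rotor imbalance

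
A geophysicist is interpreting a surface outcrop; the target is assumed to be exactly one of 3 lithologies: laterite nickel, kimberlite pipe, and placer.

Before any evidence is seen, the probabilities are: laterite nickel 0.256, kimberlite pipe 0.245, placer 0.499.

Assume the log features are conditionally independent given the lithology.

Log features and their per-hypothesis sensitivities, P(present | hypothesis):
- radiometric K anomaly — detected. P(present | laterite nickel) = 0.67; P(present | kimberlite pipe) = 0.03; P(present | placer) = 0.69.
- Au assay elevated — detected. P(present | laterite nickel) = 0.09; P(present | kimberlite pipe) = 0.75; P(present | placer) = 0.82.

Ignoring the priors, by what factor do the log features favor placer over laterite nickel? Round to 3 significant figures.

9.38

The Bayes factor is the ratio of the joint likelihoods of the log feature pattern under the two hypotheses.
  placer: 0.69 × 0.82 = 0.5658
  laterite nickel: 0.67 × 0.09 = 0.0603
Bayes factor = 0.5658 / 0.0603 ≈ 9.38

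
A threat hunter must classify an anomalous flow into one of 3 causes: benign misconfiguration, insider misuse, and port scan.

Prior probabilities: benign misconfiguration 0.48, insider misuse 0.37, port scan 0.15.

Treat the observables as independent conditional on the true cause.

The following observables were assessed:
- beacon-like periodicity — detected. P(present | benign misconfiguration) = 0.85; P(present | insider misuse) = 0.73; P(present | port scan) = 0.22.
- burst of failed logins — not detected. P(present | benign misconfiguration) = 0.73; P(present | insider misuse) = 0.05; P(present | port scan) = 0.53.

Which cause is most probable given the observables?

insider misuse

By Bayes' rule with conditional independence, the unnormalized weight for each hypothesis is prior × ∏ likelihoods (using 1 − P(present | H) for each absent observable):
  benign misconfiguration: 0.48 × 0.85 × (1 − 0.73) = 0.11016
  insider misuse: 0.37 × 0.73 × (1 − 0.05) = 0.2566
  port scan: 0.15 × 0.22 × (1 − 0.53) = 0.01551
Normalizing constant Z = 0.11016 + 0.2566 + 0.01551 = 0.38227.
P(benign misconfiguration | evidence) ≈ 0.11016 / 0.38227 ≈ 0.288
P(insider misuse | evidence) ≈ 0.2566 / 0.38227 ≈ 0.671
P(port scan | evidence) ≈ 0.01551 / 0.38227 ≈ 0.041
The largest is 0.671, so insider misuse is most probable.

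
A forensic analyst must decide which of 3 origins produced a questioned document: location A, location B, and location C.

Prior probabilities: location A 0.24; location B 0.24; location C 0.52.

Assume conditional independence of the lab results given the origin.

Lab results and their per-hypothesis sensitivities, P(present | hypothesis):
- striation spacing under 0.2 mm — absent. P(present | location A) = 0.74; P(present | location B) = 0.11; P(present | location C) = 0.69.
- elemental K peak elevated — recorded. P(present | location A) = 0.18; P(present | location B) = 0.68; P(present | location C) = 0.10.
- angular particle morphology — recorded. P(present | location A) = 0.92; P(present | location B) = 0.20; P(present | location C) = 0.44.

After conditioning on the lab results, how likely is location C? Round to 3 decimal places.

0.153

For each hypothesis, the unnormalized posterior weight is prior × product of the lab result likelihoods (using 1 − P(present | H) for each absent lab result):
  location A: 0.24 × (1 − 0.74) × 0.18 × 0.92 = 0.010333
  location B: 0.24 × (1 − 0.11) × 0.68 × 0.20 = 0.02905
  location C: 0.52 × (1 − 0.69) × 0.10 × 0.44 = 0.0070928
Normalizing constant Z = 0.010333 + 0.02905 + 0.0070928 = 0.046476.
P(location C | evidence) = 0.0070928 / 0.046476 ≈ 0.153.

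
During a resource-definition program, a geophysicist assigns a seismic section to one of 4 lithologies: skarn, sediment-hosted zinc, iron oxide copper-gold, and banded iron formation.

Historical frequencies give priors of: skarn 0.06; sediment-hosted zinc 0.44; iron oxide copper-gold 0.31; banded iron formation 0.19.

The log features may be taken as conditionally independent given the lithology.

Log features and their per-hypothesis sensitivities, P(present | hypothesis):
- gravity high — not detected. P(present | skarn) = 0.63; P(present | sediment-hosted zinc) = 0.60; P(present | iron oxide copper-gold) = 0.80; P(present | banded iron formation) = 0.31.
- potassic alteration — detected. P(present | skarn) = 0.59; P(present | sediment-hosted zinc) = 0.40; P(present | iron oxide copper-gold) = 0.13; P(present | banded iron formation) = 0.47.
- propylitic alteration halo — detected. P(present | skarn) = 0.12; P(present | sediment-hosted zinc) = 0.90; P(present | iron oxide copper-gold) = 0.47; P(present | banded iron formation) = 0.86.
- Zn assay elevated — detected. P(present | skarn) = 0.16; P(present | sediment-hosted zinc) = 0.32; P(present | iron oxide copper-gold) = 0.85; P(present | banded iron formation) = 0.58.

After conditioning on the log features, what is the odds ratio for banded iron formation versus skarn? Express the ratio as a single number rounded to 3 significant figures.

The normalizing constant cancels in an odds ratio, so compute prior × likelihood for the two hypotheses only (using 1 − P(present | H) for each absent log feature):
  banded iron formation: 0.19 × (1 − 0.31) × 0.47 × 0.86 × 0.58 = 0.030735
  skarn: 0.06 × (1 − 0.63) × 0.59 × 0.12 × 0.16 = 0.00025148
Odds(banded iron formation : skarn) = 0.030735 / 0.00025148 ≈ 122.

122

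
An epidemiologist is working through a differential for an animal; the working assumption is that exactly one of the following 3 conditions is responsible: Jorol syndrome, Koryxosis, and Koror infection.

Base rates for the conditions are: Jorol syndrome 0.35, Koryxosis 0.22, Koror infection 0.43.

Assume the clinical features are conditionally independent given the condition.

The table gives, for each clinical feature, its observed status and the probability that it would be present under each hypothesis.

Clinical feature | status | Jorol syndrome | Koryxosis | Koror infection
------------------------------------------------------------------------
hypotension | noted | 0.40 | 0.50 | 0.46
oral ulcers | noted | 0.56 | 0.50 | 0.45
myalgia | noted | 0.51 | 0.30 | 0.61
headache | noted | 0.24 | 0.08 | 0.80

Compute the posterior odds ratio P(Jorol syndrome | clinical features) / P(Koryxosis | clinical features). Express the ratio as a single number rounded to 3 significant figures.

7.27

Posterior odds equal prior odds times the likelihood ratio; only the two competing hypotheses matter.
  Jorol syndrome: 0.35 × 0.40 × 0.56 × 0.51 × 0.24 = 0.0095962
  Koryxosis: 0.22 × 0.50 × 0.50 × 0.30 × 0.08 = 0.00132
Posterior odds = 0.0095962 / 0.00132 ≈ 7.27.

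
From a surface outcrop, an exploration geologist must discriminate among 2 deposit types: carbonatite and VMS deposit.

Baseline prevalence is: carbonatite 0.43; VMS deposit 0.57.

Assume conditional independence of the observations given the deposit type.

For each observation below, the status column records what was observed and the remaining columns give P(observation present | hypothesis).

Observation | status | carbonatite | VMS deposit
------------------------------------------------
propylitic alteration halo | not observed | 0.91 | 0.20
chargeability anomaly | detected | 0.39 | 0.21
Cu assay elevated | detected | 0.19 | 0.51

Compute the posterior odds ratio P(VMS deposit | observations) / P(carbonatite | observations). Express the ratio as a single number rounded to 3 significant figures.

17.0

The normalizing constant cancels in an odds ratio, so compute prior × likelihood for the two hypotheses only (using 1 − P(present | H) for each absent observation):
  VMS deposit: 0.57 × (1 − 0.20) × 0.21 × 0.51 = 0.048838
  carbonatite: 0.43 × (1 − 0.91) × 0.39 × 0.19 = 0.0028677
Odds(VMS deposit : carbonatite) = 0.048838 / 0.0028677 ≈ 17.0.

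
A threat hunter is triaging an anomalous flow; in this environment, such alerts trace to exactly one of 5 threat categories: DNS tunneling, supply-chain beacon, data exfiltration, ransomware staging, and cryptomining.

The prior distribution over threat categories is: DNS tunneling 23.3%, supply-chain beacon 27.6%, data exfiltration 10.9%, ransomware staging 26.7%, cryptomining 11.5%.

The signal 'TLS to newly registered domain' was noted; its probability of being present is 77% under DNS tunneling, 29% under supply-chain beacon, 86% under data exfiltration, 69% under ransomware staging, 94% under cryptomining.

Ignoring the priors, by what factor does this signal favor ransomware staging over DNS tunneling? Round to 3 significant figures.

The Bayes factor is the ratio of the two likelihoods.
  ransomware staging: 0.69
  DNS tunneling: 0.77
Bayes factor = 0.69 / 0.77 ≈ 0.896

0.896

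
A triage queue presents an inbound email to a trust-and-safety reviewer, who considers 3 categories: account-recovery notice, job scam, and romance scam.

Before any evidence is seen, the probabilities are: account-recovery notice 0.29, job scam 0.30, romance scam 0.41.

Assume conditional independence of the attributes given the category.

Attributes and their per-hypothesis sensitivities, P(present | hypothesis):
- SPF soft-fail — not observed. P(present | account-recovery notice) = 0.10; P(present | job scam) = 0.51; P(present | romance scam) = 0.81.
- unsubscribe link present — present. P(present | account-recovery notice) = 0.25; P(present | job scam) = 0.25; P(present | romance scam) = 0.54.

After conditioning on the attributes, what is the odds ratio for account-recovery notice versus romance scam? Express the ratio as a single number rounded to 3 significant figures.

1.55

Unnormalized posterior weight (prior times the attribute likelihoods) for each of the two hypotheses (using 1 − P(present | H) for each absent attribute):
  account-recovery notice: 0.29 × (1 − 0.10) × 0.25 = 0.06525
  romance scam: 0.41 × (1 − 0.81) × 0.54 = 0.042066
Posterior odds = 0.06525 / 0.042066 ≈ 1.55.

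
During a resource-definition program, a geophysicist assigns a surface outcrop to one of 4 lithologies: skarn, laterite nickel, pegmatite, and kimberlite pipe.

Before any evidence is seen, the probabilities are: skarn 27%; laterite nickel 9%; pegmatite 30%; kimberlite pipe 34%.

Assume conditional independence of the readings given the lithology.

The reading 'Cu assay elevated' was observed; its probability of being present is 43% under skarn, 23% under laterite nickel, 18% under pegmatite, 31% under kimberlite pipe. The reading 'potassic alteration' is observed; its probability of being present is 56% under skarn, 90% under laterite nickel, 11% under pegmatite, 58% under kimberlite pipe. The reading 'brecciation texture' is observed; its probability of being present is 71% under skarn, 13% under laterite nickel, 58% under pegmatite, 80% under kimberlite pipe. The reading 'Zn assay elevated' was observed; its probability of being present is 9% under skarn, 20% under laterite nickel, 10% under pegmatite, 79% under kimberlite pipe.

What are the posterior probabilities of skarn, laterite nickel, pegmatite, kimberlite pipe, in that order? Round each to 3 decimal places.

0.095, 0.011, 0.008, 0.886

By Bayes' rule with conditional independence, the unnormalized weight for each hypothesis is prior × ∏ likelihoods:
  skarn: 0.27 × 0.43 × 0.56 × 0.71 × 0.09 = 0.0041545
  laterite nickel: 0.09 × 0.23 × 0.90 × 0.13 × 0.20 = 0.00048438
  pegmatite: 0.30 × 0.18 × 0.11 × 0.58 × 0.10 = 0.00034452
  kimberlite pipe: 0.34 × 0.31 × 0.58 × 0.80 × 0.79 = 0.038635
The unnormalized weights sum to 0.043619.
P(skarn | evidence) = 0.0041545 / 0.043619 ≈ 0.095
P(laterite nickel | evidence) = 0.00048438 / 0.043619 ≈ 0.011
P(pegmatite | evidence) = 0.00034452 / 0.043619 ≈ 0.008
P(kimberlite pipe | evidence) = 0.038635 / 0.043619 ≈ 0.886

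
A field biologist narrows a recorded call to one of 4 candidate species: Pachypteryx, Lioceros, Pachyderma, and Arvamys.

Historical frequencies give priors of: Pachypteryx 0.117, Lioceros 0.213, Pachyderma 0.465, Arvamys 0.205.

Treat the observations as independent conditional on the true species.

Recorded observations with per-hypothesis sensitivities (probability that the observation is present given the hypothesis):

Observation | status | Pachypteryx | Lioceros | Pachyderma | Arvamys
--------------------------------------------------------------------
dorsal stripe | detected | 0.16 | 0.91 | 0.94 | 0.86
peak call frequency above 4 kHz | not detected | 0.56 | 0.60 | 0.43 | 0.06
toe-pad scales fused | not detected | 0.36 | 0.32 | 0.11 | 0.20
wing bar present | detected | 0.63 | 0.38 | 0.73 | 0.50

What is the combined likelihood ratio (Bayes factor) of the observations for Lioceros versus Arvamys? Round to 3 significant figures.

The Bayes factor is the ratio of the joint likelihoods of the evidence pattern under the two hypotheses (using 1 − P(present | H) for each absent observation).
  Lioceros: 0.91 × (1 − 0.60) × (1 − 0.32) × 0.38 = 0.094058
  Arvamys: 0.86 × (1 − 0.06) × (1 − 0.20) × 0.50 = 0.32336
Bayes factor = 0.094058 / 0.32336 ≈ 0.291

0.291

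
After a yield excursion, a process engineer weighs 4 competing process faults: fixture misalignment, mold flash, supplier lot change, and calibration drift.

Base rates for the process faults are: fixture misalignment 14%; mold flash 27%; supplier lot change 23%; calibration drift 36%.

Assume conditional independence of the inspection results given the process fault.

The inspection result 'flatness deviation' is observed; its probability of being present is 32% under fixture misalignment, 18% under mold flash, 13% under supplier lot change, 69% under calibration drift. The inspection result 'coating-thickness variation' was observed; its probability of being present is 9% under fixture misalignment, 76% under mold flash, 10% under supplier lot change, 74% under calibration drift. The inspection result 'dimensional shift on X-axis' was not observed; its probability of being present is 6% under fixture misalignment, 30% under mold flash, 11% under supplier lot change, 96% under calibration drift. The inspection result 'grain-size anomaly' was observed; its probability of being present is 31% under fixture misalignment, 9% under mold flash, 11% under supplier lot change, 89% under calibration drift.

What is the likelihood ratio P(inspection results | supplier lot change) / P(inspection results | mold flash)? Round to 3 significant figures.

Joint likelihood of the inspection result pattern under each hypothesis (using 1 − P(present | H) for each absent inspection result):
  supplier lot change: 0.13 × 0.10 × (1 − 0.11) × 0.11 = 0.0012727
  mold flash: 0.18 × 0.76 × (1 − 0.30) × 0.09 = 0.0086184
Bayes factor = 0.0012727 / 0.0086184 ≈ 0.148

0.148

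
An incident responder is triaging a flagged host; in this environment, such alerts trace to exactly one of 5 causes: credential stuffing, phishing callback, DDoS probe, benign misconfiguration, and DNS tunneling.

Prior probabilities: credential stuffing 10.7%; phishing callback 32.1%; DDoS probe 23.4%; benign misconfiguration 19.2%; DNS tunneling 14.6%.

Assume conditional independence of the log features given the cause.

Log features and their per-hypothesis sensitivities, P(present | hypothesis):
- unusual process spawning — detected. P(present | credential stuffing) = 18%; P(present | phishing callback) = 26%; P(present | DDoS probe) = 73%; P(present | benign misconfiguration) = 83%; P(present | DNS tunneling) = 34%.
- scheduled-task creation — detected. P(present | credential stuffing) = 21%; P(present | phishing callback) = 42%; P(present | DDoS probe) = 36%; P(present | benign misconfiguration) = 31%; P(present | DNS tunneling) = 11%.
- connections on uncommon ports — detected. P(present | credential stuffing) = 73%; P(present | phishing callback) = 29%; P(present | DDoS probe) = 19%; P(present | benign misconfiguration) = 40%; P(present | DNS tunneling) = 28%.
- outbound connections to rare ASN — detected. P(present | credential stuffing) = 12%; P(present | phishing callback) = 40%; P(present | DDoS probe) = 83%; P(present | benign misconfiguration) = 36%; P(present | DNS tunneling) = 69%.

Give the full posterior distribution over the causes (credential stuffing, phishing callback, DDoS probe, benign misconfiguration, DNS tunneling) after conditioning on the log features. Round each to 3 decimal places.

By Bayes' rule with conditional independence, the unnormalized weight for each hypothesis is prior × ∏ likelihoods:
  credential stuffing: 0.107 × 0.18 × 0.21 × 0.73 × 0.12 = 0.00035431
  phishing callback: 0.321 × 0.26 × 0.42 × 0.29 × 0.40 = 0.0040662
  DDoS probe: 0.234 × 0.73 × 0.36 × 0.19 × 0.83 = 0.0096978
  benign misconfiguration: 0.192 × 0.83 × 0.31 × 0.40 × 0.36 = 0.0071138
  DNS tunneling: 0.146 × 0.34 × 0.11 × 0.28 × 0.69 = 0.0010549
Marginal likelihood of the evidence = 0.022287.
P(credential stuffing | evidence) = 0.00035431 / 0.022287 ≈ 0.016
P(phishing callback | evidence) = 0.0040662 / 0.022287 ≈ 0.182
P(DDoS probe | evidence) = 0.0096978 / 0.022287 ≈ 0.435
P(benign misconfiguration | evidence) = 0.0071138 / 0.022287 ≈ 0.319
P(DNS tunneling | evidence) = 0.0010549 / 0.022287 ≈ 0.047

0.016, 0.182, 0.435, 0.319, 0.047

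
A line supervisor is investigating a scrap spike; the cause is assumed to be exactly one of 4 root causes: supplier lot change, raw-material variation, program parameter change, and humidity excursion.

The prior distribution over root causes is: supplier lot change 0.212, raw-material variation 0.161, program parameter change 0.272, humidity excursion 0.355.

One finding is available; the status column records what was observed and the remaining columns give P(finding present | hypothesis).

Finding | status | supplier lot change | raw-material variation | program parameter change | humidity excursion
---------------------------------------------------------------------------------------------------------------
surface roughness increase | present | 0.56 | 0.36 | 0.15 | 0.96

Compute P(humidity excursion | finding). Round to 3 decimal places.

Multiply each prior by the likelihood of the finding:
  supplier lot change: 0.212 × 0.56 = 0.11872
  raw-material variation: 0.161 × 0.36 = 0.05796
  program parameter change: 0.272 × 0.15 = 0.0408
  humidity excursion: 0.355 × 0.96 = 0.3408
The unnormalized weights sum to 0.55828.
P(humidity excursion | evidence) = 0.3408 / 0.55828 ≈ 0.610.

0.610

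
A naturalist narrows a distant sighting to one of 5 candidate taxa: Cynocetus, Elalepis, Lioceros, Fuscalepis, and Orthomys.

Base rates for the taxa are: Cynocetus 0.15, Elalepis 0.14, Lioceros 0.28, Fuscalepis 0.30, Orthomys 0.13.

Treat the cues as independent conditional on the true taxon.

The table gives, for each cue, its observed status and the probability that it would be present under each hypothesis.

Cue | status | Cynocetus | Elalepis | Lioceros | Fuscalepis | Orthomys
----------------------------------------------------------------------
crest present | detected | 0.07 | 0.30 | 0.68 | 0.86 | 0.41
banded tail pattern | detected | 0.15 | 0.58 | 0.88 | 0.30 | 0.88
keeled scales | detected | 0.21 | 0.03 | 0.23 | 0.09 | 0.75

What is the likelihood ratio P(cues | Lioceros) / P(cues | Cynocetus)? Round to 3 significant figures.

Take the product of per-cue likelihoods under each hypothesis, then divide.
  Lioceros: 0.68 × 0.88 × 0.23 = 0.13763
  Cynocetus: 0.07 × 0.15 × 0.21 = 0.002205
Bayes factor = 0.13763 / 0.002205 ≈ 62.4

62.4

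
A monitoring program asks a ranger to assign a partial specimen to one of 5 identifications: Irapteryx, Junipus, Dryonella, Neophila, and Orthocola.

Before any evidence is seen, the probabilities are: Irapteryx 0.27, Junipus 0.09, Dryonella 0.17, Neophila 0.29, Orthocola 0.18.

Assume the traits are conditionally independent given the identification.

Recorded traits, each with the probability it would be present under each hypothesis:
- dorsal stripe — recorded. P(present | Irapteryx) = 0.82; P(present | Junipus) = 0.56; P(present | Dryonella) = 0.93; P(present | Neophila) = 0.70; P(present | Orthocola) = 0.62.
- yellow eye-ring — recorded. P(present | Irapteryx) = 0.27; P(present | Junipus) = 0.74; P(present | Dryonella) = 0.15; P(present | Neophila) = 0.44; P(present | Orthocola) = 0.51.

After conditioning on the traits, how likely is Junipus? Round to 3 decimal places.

Multiply each prior by the joint likelihood of the trait pattern:
  Irapteryx: 0.27 × 0.82 × 0.27 = 0.059778
  Junipus: 0.09 × 0.56 × 0.74 = 0.037296
  Dryonella: 0.17 × 0.93 × 0.15 = 0.023715
  Neophila: 0.29 × 0.70 × 0.44 = 0.08932
  Orthocola: 0.18 × 0.62 × 0.51 = 0.056916
Normalizing constant Z = 0.059778 + 0.037296 + 0.023715 + 0.08932 + 0.056916 = 0.26703.
P(Junipus | evidence) = 0.037296 / 0.26703 ≈ 0.140.

0.140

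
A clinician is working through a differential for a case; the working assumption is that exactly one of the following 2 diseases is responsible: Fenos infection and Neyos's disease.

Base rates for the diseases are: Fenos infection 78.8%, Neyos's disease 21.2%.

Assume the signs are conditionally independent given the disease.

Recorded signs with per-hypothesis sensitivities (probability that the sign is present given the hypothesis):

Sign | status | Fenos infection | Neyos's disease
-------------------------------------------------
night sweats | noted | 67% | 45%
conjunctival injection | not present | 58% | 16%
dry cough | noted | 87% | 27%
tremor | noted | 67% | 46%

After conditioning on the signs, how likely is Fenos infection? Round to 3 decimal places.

0.929

By Bayes' rule with conditional independence, the unnormalized weight for each hypothesis is prior × ∏ likelihoods (using 1 − P(present | H) for each absent sign):
  Fenos infection: 0.788 × 0.67 × (1 − 0.58) × 0.87 × 0.67 = 0.12925
  Neyos's disease: 0.212 × 0.45 × (1 − 0.16) × 0.27 × 0.46 = 0.0099529
The unnormalized weights sum to 0.13921.
P(Fenos infection | evidence) = 0.12925 / 0.13921 ≈ 0.929.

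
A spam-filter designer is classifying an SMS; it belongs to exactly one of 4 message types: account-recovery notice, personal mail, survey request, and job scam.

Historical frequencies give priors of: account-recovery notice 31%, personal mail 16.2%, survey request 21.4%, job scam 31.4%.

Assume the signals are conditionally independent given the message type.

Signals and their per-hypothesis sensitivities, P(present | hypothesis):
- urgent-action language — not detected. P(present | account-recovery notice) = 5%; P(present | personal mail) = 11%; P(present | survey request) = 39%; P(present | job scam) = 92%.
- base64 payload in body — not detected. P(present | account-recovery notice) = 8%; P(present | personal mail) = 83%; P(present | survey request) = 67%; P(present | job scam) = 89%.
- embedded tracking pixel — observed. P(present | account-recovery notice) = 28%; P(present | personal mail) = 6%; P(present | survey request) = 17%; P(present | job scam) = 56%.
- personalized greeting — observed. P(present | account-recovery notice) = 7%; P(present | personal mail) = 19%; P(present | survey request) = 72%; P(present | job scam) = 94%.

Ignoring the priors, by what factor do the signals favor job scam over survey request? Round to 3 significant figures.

0.188

Joint likelihood of the signal pattern under each hypothesis (using 1 − P(present | H) for each absent signal):
  job scam: (1 − 0.92) × (1 − 0.89) × 0.56 × 0.94 = 0.0046323
  survey request: (1 − 0.39) × (1 − 0.67) × 0.17 × 0.72 = 0.024639
Bayes factor = 0.0046323 / 0.024639 ≈ 0.188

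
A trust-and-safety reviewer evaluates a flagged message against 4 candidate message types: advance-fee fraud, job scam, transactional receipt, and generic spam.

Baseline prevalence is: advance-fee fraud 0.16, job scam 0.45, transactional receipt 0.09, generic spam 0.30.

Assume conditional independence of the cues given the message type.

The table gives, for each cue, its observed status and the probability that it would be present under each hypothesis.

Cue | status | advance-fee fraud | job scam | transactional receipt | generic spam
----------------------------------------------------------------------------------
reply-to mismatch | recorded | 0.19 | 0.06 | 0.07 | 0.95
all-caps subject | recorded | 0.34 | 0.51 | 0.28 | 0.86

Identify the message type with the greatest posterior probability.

generic spam

By Bayes' rule with conditional independence, the unnormalized weight for each hypothesis is prior × ∏ likelihoods:
  advance-fee fraud: 0.16 × 0.19 × 0.34 = 0.010336
  job scam: 0.45 × 0.06 × 0.51 = 0.01377
  transactional receipt: 0.09 × 0.07 × 0.28 = 0.001764
  generic spam: 0.30 × 0.95 × 0.86 = 0.2451
The unnormalized weights sum to 0.27097.
P(advance-fee fraud | evidence) ≈ 0.010336 / 0.27097 ≈ 0.038
P(job scam | evidence) ≈ 0.01377 / 0.27097 ≈ 0.051
P(transactional receipt | evidence) ≈ 0.001764 / 0.27097 ≈ 0.007
P(generic spam | evidence) ≈ 0.2451 / 0.27097 ≈ 0.905
The largest is 0.905, so generic spam is most probable.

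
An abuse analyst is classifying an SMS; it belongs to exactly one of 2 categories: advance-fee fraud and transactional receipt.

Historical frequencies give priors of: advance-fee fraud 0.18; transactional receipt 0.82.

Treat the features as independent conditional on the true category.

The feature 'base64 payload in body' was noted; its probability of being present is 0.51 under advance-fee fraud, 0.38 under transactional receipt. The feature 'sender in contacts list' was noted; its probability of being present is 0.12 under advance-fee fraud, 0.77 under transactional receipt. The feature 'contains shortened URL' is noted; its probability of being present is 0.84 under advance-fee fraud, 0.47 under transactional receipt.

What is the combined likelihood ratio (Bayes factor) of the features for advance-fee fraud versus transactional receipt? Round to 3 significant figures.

0.374

The Bayes factor is the ratio of the joint likelihoods of the feature pattern under the two hypotheses.
  advance-fee fraud: 0.51 × 0.12 × 0.84 = 0.051408
  transactional receipt: 0.38 × 0.77 × 0.47 = 0.13752
Bayes factor = 0.051408 / 0.13752 ≈ 0.374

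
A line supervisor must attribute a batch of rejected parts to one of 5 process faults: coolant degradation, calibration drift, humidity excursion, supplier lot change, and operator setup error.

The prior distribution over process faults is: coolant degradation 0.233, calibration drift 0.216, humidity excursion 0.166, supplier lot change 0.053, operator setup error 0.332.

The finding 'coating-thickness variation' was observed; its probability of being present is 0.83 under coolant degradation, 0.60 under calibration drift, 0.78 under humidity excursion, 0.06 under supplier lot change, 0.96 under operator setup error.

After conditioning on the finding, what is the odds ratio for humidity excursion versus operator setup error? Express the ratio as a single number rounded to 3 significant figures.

0.406

Unnormalized posterior weight (prior times the finding likelihood) for each of the two hypotheses:
  humidity excursion: 0.166 × 0.78 = 0.12948
  operator setup error: 0.332 × 0.96 = 0.31872
Odds(humidity excursion : operator setup error) = 0.12948 / 0.31872 ≈ 0.406.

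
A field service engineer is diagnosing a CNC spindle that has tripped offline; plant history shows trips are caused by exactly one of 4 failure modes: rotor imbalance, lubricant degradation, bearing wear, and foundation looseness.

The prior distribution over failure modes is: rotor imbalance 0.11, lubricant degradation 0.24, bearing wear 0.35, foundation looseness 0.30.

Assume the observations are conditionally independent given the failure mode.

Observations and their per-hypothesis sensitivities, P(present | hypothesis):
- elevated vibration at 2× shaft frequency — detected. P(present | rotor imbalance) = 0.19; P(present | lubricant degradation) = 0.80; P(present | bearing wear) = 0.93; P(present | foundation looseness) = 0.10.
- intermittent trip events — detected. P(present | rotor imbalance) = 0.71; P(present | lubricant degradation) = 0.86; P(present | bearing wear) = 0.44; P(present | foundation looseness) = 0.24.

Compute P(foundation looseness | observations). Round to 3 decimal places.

For each hypothesis, the unnormalized posterior weight is prior × product of the observation likelihoods:
  rotor imbalance: 0.11 × 0.19 × 0.71 = 0.014839
  lubricant degradation: 0.24 × 0.80 × 0.86 = 0.16512
  bearing wear: 0.35 × 0.93 × 0.44 = 0.14322
  foundation looseness: 0.30 × 0.10 × 0.24 = 0.0072
Normalizing constant Z = 0.014839 + 0.16512 + 0.14322 + 0.0072 = 0.33038.
P(foundation looseness | evidence) = 0.0072 / 0.33038 ≈ 0.022.

0.022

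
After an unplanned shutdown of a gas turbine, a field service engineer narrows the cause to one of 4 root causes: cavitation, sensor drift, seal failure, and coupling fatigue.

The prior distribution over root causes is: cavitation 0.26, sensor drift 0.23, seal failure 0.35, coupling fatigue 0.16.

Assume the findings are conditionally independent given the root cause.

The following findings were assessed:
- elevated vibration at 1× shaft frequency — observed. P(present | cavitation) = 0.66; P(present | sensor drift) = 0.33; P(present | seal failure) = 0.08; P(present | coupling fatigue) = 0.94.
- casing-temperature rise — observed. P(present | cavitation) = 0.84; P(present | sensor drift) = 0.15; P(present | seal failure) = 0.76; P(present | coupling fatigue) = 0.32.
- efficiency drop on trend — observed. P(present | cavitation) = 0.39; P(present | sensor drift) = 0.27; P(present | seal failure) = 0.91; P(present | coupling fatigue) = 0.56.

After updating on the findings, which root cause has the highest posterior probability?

cavitation

Multiply each prior by the joint likelihood of the evidence pattern:
  cavitation: 0.26 × 0.66 × 0.84 × 0.39 = 0.056216
  sensor drift: 0.23 × 0.33 × 0.15 × 0.27 = 0.003074
  seal failure: 0.35 × 0.08 × 0.76 × 0.91 = 0.019365
  coupling fatigue: 0.16 × 0.94 × 0.32 × 0.56 = 0.026952
The unnormalized weights sum to 0.10561.
P(cavitation | evidence) ≈ 0.056216 / 0.10561 ≈ 0.532
P(sensor drift | evidence) ≈ 0.003074 / 0.10561 ≈ 0.029
P(seal failure | evidence) ≈ 0.019365 / 0.10561 ≈ 0.183
P(coupling fatigue | evidence) ≈ 0.026952 / 0.10561 ≈ 0.255
The largest is 0.532, so cavitation is most probable.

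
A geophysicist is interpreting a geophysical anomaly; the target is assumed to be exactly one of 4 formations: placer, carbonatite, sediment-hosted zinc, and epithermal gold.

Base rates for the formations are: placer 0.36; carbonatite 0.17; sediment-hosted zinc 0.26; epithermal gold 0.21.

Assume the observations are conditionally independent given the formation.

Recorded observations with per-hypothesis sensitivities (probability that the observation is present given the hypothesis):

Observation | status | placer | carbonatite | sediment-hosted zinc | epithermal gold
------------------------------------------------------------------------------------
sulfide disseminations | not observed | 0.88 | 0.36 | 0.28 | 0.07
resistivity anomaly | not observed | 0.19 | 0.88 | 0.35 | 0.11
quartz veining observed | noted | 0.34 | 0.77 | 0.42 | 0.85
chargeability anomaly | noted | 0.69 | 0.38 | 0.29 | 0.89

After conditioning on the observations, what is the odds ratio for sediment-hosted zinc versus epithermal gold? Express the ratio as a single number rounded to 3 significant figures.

0.113

Posterior odds equal prior odds times the likelihood ratio; only the two competing hypotheses matter (using 1 − P(present | H) for each absent observation).
  sediment-hosted zinc: 0.26 × (1 − 0.28) × (1 − 0.35) × 0.42 × 0.29 = 0.014821
  epithermal gold: 0.21 × (1 − 0.07) × (1 − 0.11) × 0.85 × 0.89 = 0.13149
Posterior odds = 0.014821 / 0.13149 ≈ 0.113.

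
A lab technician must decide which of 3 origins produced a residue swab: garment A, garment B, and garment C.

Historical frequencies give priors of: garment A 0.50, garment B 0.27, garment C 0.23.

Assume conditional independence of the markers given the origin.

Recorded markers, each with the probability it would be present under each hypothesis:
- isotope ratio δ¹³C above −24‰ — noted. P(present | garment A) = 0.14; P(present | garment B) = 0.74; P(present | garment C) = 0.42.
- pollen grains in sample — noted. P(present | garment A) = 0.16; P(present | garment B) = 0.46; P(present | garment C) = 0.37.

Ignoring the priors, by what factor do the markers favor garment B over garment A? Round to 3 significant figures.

15.2

Joint likelihood of the marker pattern under each hypothesis:
  garment B: 0.74 × 0.46 = 0.3404
  garment A: 0.14 × 0.16 = 0.0224
Bayes factor = 0.3404 / 0.0224 ≈ 15.2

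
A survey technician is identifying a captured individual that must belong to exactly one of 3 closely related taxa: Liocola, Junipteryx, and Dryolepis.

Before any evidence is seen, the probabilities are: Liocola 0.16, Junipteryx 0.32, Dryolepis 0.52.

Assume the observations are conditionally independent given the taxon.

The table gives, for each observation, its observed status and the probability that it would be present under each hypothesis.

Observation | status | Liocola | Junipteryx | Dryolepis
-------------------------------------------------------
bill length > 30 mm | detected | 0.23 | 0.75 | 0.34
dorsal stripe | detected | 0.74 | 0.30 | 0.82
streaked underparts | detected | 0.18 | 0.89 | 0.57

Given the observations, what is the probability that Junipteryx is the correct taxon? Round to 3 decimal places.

For each hypothesis, the unnormalized posterior weight is prior × product of the observation likelihoods:
  Liocola: 0.16 × 0.23 × 0.74 × 0.18 = 0.0049018
  Junipteryx: 0.32 × 0.75 × 0.30 × 0.89 = 0.06408
  Dryolepis: 0.52 × 0.34 × 0.82 × 0.57 = 0.082636
Normalizing constant Z = 0.0049018 + 0.06408 + 0.082636 = 0.15162.
P(Junipteryx | evidence) = 0.06408 / 0.15162 ≈ 0.423.

0.423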